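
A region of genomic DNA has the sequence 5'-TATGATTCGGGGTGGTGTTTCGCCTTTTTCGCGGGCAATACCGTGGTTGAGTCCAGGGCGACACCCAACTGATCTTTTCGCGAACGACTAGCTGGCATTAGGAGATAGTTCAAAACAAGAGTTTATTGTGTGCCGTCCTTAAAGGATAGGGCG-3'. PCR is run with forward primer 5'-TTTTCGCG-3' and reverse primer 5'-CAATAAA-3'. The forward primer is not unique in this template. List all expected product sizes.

103 bp, 54 bp

The forward primer TTTTCGCG matches the top strand at positions 26–33, 75–82.
The reverse primer's reverse complement is TTTATTG, matching at positions 122–128.
Each forward site pairs with the reverse site to give a product ending at position 128: sizes 103, 54 bp.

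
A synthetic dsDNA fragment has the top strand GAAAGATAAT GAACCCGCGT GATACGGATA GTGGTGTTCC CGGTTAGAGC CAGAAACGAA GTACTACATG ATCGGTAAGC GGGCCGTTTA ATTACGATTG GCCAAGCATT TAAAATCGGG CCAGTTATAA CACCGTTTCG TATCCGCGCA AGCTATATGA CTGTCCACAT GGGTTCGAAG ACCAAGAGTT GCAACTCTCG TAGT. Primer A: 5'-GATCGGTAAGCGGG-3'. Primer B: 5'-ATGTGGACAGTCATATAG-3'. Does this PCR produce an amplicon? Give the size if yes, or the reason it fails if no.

Yes — a 101 bp product.

Primer A (GATCGGTAAGCGGG) matches the top strand at positions 70–83; it acts as a forward primer.
Primer B's reverse complement is CTATATGACTGTCCACAT, matching the top strand at positions 153–170; it acts as a reverse primer.
The 3' ends face each other across positions 70–170, giving a 101 bp product.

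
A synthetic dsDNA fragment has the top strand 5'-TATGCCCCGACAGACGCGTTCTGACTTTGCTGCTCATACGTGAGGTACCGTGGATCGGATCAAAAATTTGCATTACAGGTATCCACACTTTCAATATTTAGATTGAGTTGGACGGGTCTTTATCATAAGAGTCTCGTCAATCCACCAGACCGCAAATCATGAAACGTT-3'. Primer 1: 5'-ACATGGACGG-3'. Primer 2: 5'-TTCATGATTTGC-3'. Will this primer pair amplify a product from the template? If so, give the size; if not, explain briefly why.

No product — primer 1 has no binding site in the template.

Primer 1 (ACATGGACGG) does not match the top strand, and its reverse complement CCGTCCATGT does not match either.
With no annealing site for primer 1, no amplification occurs.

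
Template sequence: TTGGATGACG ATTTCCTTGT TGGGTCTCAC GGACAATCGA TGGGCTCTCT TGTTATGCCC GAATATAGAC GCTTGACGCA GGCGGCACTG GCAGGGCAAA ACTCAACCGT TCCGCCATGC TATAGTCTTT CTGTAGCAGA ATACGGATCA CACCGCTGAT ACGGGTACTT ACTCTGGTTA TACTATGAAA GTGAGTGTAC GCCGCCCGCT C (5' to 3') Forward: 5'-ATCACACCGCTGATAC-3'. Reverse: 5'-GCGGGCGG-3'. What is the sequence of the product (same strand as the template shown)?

The forward primer matches the template at positions 147–162.
Reverse complement of the reverse primer: CCGCCCGC. This occurs on the top strand at positions 202–209.
The product is the template from position 147 through 209 (63 bp).

5'-ATCACACCGCTGATACGGGTACTTACTCTGGTTATACTATGAAAGTGAGTGTACGCCGCCCGC-3'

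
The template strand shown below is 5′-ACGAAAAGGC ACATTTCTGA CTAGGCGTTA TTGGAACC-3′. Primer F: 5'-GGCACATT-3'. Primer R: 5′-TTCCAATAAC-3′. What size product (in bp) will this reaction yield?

29 bp

Scanning the template, GGCACATT occurs at positions 8–15; this primer anneals to the bottom strand there with its 3' end pointing downstream.
Reverse complement of the reverse primer: GTTATTGGAA. This occurs on the top strand at positions 27–36.
Amplicon spans positions 8–36: 29 bp.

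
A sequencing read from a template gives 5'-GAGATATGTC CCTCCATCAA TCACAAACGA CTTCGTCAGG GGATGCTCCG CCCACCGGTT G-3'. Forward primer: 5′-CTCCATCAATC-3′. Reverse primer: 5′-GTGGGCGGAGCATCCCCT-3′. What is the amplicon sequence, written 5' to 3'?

Scanning the template, CTCCATCAATC occurs at positions 12–22; this primer anneals to the bottom strand there with its 3' end pointing downstream.
Reverse complement of the reverse primer: AGGGGATGCTCCGCCCAC. This occurs on the top strand at positions 38–55.
The product is the template from position 12 through 55 (44 bp).

5'-CTCCATCAATCACAAACGACTTCGTCAGGGGATGCTCCGCCCAC-3'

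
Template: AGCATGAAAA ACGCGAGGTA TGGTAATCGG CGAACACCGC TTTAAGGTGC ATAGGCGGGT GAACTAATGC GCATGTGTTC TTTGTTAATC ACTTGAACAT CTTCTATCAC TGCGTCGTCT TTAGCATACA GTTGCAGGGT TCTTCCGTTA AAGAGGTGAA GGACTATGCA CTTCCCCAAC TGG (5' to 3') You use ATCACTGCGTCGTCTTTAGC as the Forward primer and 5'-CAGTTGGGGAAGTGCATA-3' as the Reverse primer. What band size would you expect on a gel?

Forward primer ATCACTGCGTCGTCTTTAGC is found on the top strand at positions 106–125.
Reverse complement of the reverse primer: TATGCACTTCCCCAACTG. This occurs on the top strand at positions 165–182.
Product length = (reverse-primer end) − (forward-primer start) + 1 = 182 − 106 + 1 = 77 bp.

77 bp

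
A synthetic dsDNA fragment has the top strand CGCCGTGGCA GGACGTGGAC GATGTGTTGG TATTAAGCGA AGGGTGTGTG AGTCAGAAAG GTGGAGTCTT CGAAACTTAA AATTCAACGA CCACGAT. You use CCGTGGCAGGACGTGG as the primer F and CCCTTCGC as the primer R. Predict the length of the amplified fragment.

42 bp

Scanning the template, CCGTGGCAGGACGTGG occurs at positions 3–18; this primer anneals to the bottom strand there with its 3' end pointing downstream.
The reverse primer's reverse complement is GCGAAGGG, which matches the template at positions 37–44.
Product length = (reverse-primer end) − (forward-primer start) + 1 = 44 − 3 + 1 = 42 bp.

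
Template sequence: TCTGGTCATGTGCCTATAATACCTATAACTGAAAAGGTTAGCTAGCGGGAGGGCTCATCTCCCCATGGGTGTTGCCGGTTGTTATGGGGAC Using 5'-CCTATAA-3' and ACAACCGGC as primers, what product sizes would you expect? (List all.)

70 bp, 61 bp

The forward primer CCTATAA matches the top strand at positions 13–19, 22–28.
The reverse primer's reverse complement is GCCGGTTGT, matching at positions 74–82.
Each forward site pairs with the reverse site to give a product ending at position 82: sizes 70, 61 bp.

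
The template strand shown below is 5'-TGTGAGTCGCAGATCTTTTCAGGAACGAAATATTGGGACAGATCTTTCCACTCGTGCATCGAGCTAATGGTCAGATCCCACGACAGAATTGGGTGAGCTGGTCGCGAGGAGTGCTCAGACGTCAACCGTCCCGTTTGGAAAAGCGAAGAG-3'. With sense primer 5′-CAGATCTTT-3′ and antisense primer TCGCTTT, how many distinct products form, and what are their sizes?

The forward primer CAGATCTTT matches the top strand at positions 10–18, 39–47.
The reverse primer's reverse complement is AAAGCGA, matching at positions 140–146.
Each forward site pairs with the reverse site to give a product ending at position 146: sizes 137, 108 bp.

Two products: 137 bp, 108 bp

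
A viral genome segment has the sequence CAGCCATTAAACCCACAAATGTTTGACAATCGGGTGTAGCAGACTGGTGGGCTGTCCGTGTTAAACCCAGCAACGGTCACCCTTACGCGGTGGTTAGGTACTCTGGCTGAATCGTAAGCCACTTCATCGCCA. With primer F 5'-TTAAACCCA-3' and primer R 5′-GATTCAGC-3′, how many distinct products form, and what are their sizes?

Two products: 107 bp, 53 bp

The forward primer TTAAACCCA matches the top strand at positions 7–15, 61–69.
The reverse primer's reverse complement is GCTGAATC, matching at positions 106–113.
Each forward site pairs with the reverse site to give a product ending at position 113: sizes 107, 53 bp.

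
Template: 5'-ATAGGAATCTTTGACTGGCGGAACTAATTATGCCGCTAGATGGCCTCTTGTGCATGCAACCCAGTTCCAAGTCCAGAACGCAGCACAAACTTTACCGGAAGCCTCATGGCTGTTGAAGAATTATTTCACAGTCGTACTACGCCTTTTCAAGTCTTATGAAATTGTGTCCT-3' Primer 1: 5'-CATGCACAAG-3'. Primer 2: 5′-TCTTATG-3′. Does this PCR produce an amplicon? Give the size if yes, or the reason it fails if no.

Primer 1 (CATGCACAAG) has reverse complement CTTGTGCATG, which matches the top strand at positions 47–56; primer 1 anneals to the top strand there with its 3' end pointing upstream toward position 47.
Primer 2 (TCTTATG) matches the top strand directly at positions 152–158; it anneals to the bottom strand with its 3' end pointing downstream toward position 158.
The 3' ends diverge (primer 1 extends toward position 1, primer 2 toward position 170), so the primers never converge on a shared product.

No product — the primers' 3' ends point away from each other.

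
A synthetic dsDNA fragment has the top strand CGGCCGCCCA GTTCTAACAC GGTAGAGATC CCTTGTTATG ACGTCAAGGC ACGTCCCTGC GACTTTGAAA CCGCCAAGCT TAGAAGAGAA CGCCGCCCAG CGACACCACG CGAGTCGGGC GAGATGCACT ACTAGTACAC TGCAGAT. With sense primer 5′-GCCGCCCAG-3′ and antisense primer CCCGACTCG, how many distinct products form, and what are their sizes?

Two products: 117 bp, 28 bp

The forward primer GCCGCCCAG matches the top strand at positions 3–11, 92–100.
The reverse primer's reverse complement is CGAGTCGGG, matching at positions 111–119.
Each forward site pairs with the reverse site to give a product ending at position 119: sizes 117, 28 bp.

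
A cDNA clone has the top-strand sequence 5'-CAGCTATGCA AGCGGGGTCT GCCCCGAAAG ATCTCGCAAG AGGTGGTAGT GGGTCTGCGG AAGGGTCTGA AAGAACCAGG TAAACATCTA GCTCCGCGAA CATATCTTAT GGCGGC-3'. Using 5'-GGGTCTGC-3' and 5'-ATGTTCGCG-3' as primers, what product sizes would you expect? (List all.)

89 bp, 53 bp

The forward primer GGGTCTGC matches the top strand at positions 15–22, 51–58.
The reverse primer's reverse complement is CGCGAACAT, matching at positions 95–103.
Each forward site pairs with the reverse site to give a product ending at position 103: sizes 89, 53 bp.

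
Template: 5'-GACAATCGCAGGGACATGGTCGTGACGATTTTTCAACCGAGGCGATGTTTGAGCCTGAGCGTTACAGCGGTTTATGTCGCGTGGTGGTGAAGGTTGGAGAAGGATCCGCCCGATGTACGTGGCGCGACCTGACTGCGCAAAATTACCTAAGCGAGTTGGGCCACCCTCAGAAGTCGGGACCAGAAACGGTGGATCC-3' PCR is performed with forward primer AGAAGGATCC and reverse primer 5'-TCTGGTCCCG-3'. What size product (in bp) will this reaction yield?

Forward primer AGAAGGATCC is found on the top strand at positions 98–107.
Reverse complement of the reverse primer: CGGGACCAGA. This occurs on the top strand at positions 175–184.
Product length = (reverse-primer end) − (forward-primer start) + 1 = 184 − 98 + 1 = 87 bp.

87 bp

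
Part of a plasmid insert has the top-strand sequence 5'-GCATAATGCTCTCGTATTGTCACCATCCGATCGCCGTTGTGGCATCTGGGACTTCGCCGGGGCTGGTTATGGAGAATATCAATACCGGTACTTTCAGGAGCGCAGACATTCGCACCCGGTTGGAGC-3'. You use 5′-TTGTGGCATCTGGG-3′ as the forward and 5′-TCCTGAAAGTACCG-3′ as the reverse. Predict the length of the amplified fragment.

Forward primer TTGTGGCATCTGGG is found on the top strand at positions 37–50.
The reverse primer's reverse complement is CGGTACTTTCAGGA, which matches the template at positions 86–99.
The product runs from position 37 to position 99, so its length is 99 − 37 + 1 = 63 bp.

63 bp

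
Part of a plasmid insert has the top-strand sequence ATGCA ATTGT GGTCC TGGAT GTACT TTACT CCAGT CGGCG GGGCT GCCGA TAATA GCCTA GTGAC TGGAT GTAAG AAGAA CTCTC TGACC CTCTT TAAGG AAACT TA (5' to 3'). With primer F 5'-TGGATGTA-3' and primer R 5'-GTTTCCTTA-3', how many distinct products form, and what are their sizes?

Two products: 89 bp, 39 bp

The forward primer TGGATGTA matches the top strand at positions 16–23, 66–73.
The reverse primer's reverse complement is TAAGGAAAC, matching at positions 96–104.
Each forward site pairs with the reverse site to give a product ending at position 104: sizes 89, 39 bp.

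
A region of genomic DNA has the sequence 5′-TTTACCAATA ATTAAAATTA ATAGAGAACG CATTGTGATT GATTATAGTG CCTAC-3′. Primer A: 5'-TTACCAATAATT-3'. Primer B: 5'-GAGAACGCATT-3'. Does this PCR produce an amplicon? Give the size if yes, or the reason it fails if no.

No product — both primers anneal to the same strand and extend in the same direction.

Primer A (TTACCAATAATT) matches the top strand at positions 2–13 (3' end points downstream).
Primer B (GAGAACGCATT) also matches the top strand directly, at positions 24–34 — its reverse complement AATGCGTTCTC is not present.
Both primers anneal to the bottom strand with 3' ends pointing the same way, so neither can prime synthesis back toward the other.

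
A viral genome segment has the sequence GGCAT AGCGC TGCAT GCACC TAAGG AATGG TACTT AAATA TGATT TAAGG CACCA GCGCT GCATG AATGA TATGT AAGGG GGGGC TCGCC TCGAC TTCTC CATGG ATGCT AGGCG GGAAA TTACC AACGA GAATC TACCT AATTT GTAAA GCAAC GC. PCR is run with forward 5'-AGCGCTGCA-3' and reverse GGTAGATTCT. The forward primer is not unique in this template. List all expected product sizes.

134 bp, 85 bp

The forward primer AGCGCTGCA matches the top strand at positions 6–14, 55–63.
The reverse primer's reverse complement is AGAATCTACC, matching at positions 130–139.
Each forward site pairs with the reverse site to give a product ending at position 139: sizes 134, 85 bp.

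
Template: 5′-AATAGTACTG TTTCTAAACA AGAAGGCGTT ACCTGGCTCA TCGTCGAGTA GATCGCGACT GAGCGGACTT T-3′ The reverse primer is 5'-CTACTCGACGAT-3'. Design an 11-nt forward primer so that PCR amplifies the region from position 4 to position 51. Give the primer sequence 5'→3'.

The reverse primer's reverse complement ATCGTCGAGTAG matches the template at positions 40–51; the product starts at position 4.
The forward primer is identical to the top strand over positions 4–14: AGTACTGTTTC.

5'-AGTACTGTTTC-3'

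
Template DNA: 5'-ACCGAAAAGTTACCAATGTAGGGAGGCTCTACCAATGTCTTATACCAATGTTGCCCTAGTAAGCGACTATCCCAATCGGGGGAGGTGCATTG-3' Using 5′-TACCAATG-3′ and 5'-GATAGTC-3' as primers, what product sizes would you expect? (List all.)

61 bp, 42 bp, 29 bp

The forward primer TACCAATG matches the top strand at positions 11–18, 30–37, 43–50.
The reverse primer's reverse complement is GACTATC, matching at positions 65–71.
Each forward site pairs with the reverse site to give a product ending at position 71: sizes 61, 42, 29 bp.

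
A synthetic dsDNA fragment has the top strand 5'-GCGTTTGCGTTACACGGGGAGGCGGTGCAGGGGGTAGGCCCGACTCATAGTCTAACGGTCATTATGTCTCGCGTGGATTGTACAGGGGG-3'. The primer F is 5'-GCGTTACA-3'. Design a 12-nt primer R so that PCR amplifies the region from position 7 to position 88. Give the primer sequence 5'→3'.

The product's 3' end on the top strand is position 88.
The reverse primer anneals to the top strand over positions 77–88, i.e. to ATTGTACAGGGG.
Its sequence written 5'→3' is the reverse complement: CCCCTGTACAAT.

5'-CCCCTGTACAAT-3'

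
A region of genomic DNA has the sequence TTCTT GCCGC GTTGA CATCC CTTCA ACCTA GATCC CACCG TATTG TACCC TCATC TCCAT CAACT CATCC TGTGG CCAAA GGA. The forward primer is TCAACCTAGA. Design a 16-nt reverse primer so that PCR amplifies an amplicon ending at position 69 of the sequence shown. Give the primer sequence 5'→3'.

5'-GATGAGTTGATGGAGA-3'

The forward primer binds at positions 23–32; the product's 3' end on the top strand is position 69.
The reverse primer anneals to the top strand over positions 54–69, i.e. to TCTCCATCAACTCATC.
Its sequence written 5'→3' is the reverse complement: GATGAGTTGATGGAGA.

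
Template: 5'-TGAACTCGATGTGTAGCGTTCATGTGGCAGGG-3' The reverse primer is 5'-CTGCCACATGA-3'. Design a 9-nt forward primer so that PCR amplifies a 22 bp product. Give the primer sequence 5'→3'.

The reverse primer's reverse complement TCATGTGGCAG matches the template at positions 20–30, so the product ends at position 30.
A 22 bp product then starts at position 30 − 22 + 1 = 9.
The forward primer is identical to the top strand there: ATGTGTAGC.

5'-ATGTGTAGC-3'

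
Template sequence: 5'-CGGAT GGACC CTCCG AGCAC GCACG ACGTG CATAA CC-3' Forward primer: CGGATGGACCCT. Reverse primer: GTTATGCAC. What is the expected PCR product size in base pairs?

The forward primer matches the template at positions 1–12.
Taking the reverse complement of GTTATGCAC gives GTGCATAAC, found at positions 28–36 on the template; the primer anneals here to the top strand with its 3' end pointing upstream.
Product length = (reverse-primer end) − (forward-primer start) + 1 = 36 − 1 + 1 = 36 bp.

36 bp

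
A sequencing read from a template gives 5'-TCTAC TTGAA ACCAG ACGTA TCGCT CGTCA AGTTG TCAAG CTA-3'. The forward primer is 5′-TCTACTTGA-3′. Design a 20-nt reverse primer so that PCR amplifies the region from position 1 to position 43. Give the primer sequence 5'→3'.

5'-TAGCTTGACAACTTGACGAG-3'

The product's 3' end on the top strand is position 43.
The reverse primer anneals to the top strand over positions 24–43, i.e. to CTCGTCAAGTTGTCAAGCTA.
Its sequence written 5'→3' is the reverse complement: TAGCTTGACAACTTGACGAG.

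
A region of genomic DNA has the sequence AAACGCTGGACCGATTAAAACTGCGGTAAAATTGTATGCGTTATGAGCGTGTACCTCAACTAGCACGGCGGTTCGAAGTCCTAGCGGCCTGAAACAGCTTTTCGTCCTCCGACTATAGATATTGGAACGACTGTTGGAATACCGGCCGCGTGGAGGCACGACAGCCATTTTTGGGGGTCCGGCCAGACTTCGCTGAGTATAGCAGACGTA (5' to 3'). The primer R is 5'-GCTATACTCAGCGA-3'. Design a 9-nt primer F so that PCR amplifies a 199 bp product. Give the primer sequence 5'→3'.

The reverse primer's reverse complement TCGCTGAGTATAGC matches the template at positions 190–203, so the product ends at position 203.
A 199 bp product then starts at position 203 − 199 + 1 = 5.
The forward primer is identical to the top strand there: GCTGGACCG.

5'-GCTGGACCG-3'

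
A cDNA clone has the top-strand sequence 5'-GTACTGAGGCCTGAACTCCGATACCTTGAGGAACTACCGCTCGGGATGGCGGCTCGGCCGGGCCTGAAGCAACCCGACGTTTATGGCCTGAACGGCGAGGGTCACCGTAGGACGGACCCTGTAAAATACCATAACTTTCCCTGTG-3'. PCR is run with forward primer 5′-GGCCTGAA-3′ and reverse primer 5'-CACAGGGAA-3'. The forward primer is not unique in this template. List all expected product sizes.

138 bp, 85 bp, 61 bp

The forward primer GGCCTGAA matches the top strand at positions 8–15, 61–68, 85–92.
The reverse primer's reverse complement is TTCCCTGTG, matching at positions 137–145.
Each forward site pairs with the reverse site to give a product ending at position 145: sizes 138, 85, 61 bp.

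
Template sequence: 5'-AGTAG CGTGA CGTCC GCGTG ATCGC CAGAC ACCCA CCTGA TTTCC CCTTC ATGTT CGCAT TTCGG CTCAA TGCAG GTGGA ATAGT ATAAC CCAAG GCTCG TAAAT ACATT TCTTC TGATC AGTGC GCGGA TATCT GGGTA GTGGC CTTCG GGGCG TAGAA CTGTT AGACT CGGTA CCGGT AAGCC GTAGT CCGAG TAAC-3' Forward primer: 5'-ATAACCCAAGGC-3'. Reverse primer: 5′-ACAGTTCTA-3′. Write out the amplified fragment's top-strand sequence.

5'-ATAACCCAAGGCTCGTAAATACATTTCTTCTGATCAGTGCGCGGATATCTGGGTAGTGGCCTTCGGGGCGTAGAACTGT-3'

Forward primer ATAACCCAAGGC is found on the top strand at positions 86–97.
The reverse primer's reverse complement is TAGAACTGT, which matches the template at positions 156–164.
The product is the template from position 86 through 164 (79 bp).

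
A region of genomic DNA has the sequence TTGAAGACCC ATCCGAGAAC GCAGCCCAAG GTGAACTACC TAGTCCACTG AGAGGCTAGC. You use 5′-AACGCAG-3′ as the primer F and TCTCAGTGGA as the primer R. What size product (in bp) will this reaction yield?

Scanning the template, AACGCAG occurs at positions 18–24; this primer anneals to the bottom strand there with its 3' end pointing downstream.
The reverse primer's reverse complement is TCCACTGAGA, which matches the template at positions 44–53.
Amplicon spans positions 18–53: 36 bp.

36 bp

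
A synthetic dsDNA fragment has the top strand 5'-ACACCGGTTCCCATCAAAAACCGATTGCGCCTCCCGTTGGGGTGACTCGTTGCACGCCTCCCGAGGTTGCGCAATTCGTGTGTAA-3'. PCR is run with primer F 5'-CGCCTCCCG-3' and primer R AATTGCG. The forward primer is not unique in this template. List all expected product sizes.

The forward primer CGCCTCCCG matches the top strand at positions 28–36, 55–63.
The reverse primer's reverse complement is CGCAATT, matching at positions 70–76.
Each forward site pairs with the reverse site to give a product ending at position 76: sizes 49, 22 bp.

49 bp, 22 bp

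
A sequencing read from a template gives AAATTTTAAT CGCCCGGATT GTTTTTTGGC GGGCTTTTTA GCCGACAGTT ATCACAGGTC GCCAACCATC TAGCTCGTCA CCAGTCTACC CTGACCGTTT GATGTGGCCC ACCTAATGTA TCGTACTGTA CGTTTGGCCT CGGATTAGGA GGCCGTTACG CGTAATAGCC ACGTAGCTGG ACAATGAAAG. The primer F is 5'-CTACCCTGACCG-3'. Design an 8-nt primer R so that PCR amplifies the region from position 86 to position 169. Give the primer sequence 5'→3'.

5'-GCTATTAC-3'

The product's 3' end on the top strand is position 169.
The reverse primer anneals to the top strand over positions 162–169, i.e. to GTAATAGC.
Its sequence written 5'→3' is the reverse complement: GCTATTAC.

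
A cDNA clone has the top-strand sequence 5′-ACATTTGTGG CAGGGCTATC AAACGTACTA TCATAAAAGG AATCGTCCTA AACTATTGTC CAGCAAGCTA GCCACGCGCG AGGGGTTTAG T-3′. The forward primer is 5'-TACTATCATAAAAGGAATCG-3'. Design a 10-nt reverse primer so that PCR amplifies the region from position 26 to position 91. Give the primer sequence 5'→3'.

The product's 3' end on the top strand is position 91.
The reverse primer anneals to the top strand over positions 82–91, i.e. to GGGGTTTAGT.
Its sequence written 5'→3' is the reverse complement: ACTAAACCCC.

5'-ACTAAACCCC-3'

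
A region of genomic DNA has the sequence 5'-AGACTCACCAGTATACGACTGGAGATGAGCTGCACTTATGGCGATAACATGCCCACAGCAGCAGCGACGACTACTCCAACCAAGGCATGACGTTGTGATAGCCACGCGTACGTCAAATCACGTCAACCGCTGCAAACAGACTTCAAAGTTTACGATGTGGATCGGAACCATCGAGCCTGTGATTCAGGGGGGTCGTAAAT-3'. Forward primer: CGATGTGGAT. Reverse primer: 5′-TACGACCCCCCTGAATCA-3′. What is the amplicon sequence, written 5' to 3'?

Scanning the template, CGATGTGGAT occurs at positions 153–162; this primer anneals to the bottom strand there with its 3' end pointing downstream.
Reverse complement of the reverse primer: TGATTCAGGGGGGTCGTA. This occurs on the top strand at positions 180–197.
The product is the template from position 153 through 197 (45 bp).

5'-CGATGTGGATCGGAACCATCGAGCCTGTGATTCAGGGGGGTCGTA-3'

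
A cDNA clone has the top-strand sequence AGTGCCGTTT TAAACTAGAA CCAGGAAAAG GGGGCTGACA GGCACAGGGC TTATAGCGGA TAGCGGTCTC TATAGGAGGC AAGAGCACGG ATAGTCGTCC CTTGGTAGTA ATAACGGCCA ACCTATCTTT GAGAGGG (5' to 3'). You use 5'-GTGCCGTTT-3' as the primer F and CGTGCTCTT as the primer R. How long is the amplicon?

Scanning the template, GTGCCGTTT occurs at positions 2–10; this primer anneals to the bottom strand there with its 3' end pointing downstream.
Taking the reverse complement of CGTGCTCTT gives AAGAGCACG, found at positions 81–89 on the template; the primer anneals here to the top strand with its 3' end pointing upstream.
Product length = (reverse-primer end) − (forward-primer start) + 1 = 89 − 2 + 1 = 88 bp.

88 bp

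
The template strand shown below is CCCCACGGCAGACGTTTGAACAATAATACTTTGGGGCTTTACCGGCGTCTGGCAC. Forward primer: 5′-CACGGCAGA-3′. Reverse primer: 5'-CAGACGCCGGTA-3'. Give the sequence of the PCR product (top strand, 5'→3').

The forward primer matches the template at positions 4–12.
Taking the reverse complement of CAGACGCCGGTA gives TACCGGCGTCTG, found at positions 40–51 on the template; the primer anneals here to the top strand with its 3' end pointing upstream.
The product is the template from position 4 through 51 (48 bp).

5'-CACGGCAGACGTTTGAACAATAATACTTTGGGGCTTTACCGGCGTCTG-3'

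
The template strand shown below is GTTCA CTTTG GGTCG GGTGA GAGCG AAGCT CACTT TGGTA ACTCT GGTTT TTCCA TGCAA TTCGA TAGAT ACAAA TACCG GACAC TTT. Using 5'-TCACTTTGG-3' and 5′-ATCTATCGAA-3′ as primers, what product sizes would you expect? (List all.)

68 bp, 41 bp

The forward primer TCACTTTGG matches the top strand at positions 3–11, 30–38.
The reverse primer's reverse complement is TTCGATAGAT, matching at positions 61–70.
Each forward site pairs with the reverse site to give a product ending at position 70: sizes 68, 41 bp.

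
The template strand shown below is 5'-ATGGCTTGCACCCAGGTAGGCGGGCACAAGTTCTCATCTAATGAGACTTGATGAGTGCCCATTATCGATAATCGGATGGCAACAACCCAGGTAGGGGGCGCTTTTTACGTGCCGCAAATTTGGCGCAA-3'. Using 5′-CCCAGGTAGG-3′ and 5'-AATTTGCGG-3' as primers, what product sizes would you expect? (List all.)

110 bp, 35 bp

The forward primer CCCAGGTAGG matches the top strand at positions 11–20, 86–95.
The reverse primer's reverse complement is CCGCAAATT, matching at positions 112–120.
Each forward site pairs with the reverse site to give a product ending at position 120: sizes 110, 35 bp.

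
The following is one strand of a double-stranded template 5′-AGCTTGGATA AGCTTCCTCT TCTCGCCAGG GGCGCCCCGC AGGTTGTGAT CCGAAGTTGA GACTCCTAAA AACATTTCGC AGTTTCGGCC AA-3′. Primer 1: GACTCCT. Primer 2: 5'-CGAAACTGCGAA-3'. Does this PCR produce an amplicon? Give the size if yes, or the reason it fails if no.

Yes — a 27 bp product.

Primer 1 (GACTCCT) matches the top strand at positions 61–67; it acts as a forward primer.
Primer 2's reverse complement is TTCGCAGTTTCG, matching the top strand at positions 76–87; it acts as a reverse primer.
The 3' ends face each other across positions 61–87, giving a 27 bp product.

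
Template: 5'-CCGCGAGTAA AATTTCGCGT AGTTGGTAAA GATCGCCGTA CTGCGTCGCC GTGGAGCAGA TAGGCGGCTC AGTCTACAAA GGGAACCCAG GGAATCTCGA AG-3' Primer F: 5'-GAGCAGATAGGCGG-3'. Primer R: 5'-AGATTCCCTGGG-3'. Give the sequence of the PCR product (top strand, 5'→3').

The forward primer matches the template at positions 54–67.
Taking the reverse complement of AGATTCCCTGGG gives CCCAGGGAATCT, found at positions 86–97 on the template; the primer anneals here to the top strand with its 3' end pointing upstream.
The product is the template from position 54 through 97 (44 bp).

5'-GAGCAGATAGGCGGCTCAGTCTACAAAGGGAACCCAGGGAATCT-3'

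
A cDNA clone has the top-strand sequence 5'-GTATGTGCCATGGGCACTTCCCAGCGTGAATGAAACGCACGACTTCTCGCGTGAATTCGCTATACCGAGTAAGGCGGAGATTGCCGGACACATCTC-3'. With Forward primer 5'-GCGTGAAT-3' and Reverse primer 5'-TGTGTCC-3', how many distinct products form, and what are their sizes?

Two products: 69 bp, 44 bp

The forward primer GCGTGAAT matches the top strand at positions 24–31, 49–56.
The reverse primer's reverse complement is GGACACA, matching at positions 86–92.
Each forward site pairs with the reverse site to give a product ending at position 92: sizes 69, 44 bp.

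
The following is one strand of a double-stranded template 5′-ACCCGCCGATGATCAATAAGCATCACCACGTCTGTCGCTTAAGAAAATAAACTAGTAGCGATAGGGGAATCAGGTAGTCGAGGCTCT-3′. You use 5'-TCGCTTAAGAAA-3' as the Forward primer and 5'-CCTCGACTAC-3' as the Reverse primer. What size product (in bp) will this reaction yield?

49 bp

The forward primer matches the template at positions 35–46.
Taking the reverse complement of CCTCGACTAC gives GTAGTCGAGG, found at positions 74–83 on the template; the primer anneals here to the top strand with its 3' end pointing upstream.
The product runs from position 35 to position 83, so its length is 83 − 35 + 1 = 49 bp.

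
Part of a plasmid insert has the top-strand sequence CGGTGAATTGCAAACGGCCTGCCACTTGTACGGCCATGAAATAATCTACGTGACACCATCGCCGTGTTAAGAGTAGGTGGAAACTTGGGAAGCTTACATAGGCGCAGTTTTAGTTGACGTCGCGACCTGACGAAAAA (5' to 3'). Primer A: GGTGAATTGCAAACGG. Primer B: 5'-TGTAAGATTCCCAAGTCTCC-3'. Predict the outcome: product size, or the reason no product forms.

No product — primer B has no binding site in the template.

Primer B (TGTAAGATTCCCAAGTCTCC) does not match the top strand, and its reverse complement GGAGACTTGGGAATCTTACA does not match either.
With no annealing site for primer B, no amplification occurs.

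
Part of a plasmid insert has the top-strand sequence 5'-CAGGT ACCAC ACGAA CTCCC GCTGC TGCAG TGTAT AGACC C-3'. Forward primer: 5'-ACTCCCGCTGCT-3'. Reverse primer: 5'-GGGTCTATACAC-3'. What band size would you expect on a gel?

The forward primer matches the template at positions 15–26.
The reverse primer's reverse complement is GTGTATAGACCC, which matches the template at positions 30–41.
Product length = (reverse-primer end) − (forward-primer start) + 1 = 41 − 15 + 1 = 27 bp.

27 bp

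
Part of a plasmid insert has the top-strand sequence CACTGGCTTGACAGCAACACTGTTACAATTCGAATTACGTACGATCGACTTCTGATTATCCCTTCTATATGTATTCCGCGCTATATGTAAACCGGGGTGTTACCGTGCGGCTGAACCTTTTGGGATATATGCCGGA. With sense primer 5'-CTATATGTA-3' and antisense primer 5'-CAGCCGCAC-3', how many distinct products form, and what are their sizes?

Two products: 49 bp, 33 bp

The forward primer CTATATGTA matches the top strand at positions 65–73, 81–89.
The reverse primer's reverse complement is GTGCGGCTG, matching at positions 105–113.
Each forward site pairs with the reverse site to give a product ending at position 113: sizes 49, 33 bp.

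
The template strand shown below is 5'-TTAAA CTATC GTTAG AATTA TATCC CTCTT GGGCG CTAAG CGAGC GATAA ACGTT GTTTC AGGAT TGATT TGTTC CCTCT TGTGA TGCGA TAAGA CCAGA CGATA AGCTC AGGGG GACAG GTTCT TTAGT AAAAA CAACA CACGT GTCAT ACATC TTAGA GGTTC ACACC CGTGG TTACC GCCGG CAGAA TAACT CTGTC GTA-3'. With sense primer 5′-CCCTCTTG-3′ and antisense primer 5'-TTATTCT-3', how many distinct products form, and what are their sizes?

The forward primer CCCTCTTG matches the top strand at positions 24–31, 75–82.
The reverse primer's reverse complement is AGAATAA, matching at positions 187–193.
Each forward site pairs with the reverse site to give a product ending at position 193: sizes 170, 119 bp.

Two products: 170 bp, 119 bp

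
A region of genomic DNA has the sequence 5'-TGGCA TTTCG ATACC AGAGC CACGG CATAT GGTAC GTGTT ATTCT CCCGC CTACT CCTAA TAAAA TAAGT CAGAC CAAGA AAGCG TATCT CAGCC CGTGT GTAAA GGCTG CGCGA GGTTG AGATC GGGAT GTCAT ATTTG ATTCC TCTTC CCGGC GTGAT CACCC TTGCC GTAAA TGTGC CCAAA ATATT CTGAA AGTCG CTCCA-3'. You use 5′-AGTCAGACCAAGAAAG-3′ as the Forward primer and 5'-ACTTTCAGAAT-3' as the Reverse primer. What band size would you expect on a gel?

131 bp

Scanning the template, AGTCAGACCAAGAAAG occurs at positions 68–83; this primer anneals to the bottom strand there with its 3' end pointing downstream.
Taking the reverse complement of ACTTTCAGAAT gives ATTCTGAAAGT, found at positions 188–198 on the template; the primer anneals here to the top strand with its 3' end pointing upstream.
The product runs from position 68 to position 198, so its length is 198 − 68 + 1 = 131 bp.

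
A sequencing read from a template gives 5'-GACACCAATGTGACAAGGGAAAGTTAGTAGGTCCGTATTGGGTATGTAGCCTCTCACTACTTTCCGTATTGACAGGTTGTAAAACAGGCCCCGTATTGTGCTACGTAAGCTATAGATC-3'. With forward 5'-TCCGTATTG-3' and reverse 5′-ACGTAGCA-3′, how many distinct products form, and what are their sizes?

The forward primer TCCGTATTG matches the top strand at positions 32–40, 63–71.
The reverse primer's reverse complement is TGCTACGT, matching at positions 99–106.
Each forward site pairs with the reverse site to give a product ending at position 106: sizes 75, 44 bp.

Two products: 75 bp, 44 bp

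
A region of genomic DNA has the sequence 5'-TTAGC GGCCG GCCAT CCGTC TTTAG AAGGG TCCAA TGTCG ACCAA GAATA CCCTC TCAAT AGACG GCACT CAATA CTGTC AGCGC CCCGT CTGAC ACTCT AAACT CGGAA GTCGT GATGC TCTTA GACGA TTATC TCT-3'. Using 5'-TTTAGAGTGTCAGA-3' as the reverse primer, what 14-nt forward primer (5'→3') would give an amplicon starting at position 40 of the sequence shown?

The reverse primer's reverse complement TCTGACACTCTAAA matches the template at positions 90–103; the product starts at position 40.
The forward primer is identical to the top strand over positions 40–53: GACCAAGAATACCC.

5'-GACCAAGAATACCC-3'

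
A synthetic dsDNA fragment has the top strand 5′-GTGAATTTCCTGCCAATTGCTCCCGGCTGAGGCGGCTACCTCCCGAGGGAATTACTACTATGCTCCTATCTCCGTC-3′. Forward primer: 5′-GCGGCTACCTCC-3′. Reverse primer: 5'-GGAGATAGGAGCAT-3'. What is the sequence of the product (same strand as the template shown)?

Forward primer GCGGCTACCTCC is found on the top strand at positions 32–43.
Taking the reverse complement of GGAGATAGGAGCAT gives ATGCTCCTATCTCC, found at positions 60–73 on the template; the primer anneals here to the top strand with its 3' end pointing upstream.
The product is the template from position 32 through 73 (42 bp).

5'-GCGGCTACCTCCCGAGGGAATTACTACTATGCTCCTATCTCC-3'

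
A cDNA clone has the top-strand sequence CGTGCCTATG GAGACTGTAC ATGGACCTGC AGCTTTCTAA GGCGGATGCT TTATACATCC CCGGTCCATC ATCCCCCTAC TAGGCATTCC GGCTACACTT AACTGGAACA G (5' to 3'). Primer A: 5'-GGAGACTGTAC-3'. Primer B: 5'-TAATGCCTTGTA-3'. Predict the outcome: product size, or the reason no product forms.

No product — primer B has no binding site in the template.

Primer B (TAATGCCTTGTA) does not match the top strand, and its reverse complement TACAAGGCATTA does not match either.
With no annealing site for primer B, no amplification occurs.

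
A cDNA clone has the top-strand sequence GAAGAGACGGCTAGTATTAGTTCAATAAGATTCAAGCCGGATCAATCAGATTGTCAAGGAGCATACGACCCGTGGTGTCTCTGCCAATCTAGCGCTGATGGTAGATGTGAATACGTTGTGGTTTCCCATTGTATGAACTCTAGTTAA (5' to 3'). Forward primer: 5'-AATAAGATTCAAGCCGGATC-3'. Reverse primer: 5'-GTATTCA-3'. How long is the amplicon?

91 bp

The forward primer matches the template at positions 24–43.
The reverse primer's reverse complement is TGAATAC, which matches the template at positions 108–114.
Product length = (reverse-primer end) − (forward-primer start) + 1 = 114 − 24 + 1 = 91 bp.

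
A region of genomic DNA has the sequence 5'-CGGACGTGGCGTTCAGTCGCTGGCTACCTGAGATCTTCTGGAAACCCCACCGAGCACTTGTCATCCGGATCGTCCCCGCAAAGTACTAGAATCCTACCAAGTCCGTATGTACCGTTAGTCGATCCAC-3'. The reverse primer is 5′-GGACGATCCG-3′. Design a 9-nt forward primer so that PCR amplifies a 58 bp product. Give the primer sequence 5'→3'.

The reverse primer's reverse complement CGGATCGTCC matches the template at positions 66–75, so the product ends at position 75.
A 58 bp product then starts at position 75 − 58 + 1 = 18.
The forward primer is identical to the top strand there: CGCTGGCTA.

5'-CGCTGGCTA-3'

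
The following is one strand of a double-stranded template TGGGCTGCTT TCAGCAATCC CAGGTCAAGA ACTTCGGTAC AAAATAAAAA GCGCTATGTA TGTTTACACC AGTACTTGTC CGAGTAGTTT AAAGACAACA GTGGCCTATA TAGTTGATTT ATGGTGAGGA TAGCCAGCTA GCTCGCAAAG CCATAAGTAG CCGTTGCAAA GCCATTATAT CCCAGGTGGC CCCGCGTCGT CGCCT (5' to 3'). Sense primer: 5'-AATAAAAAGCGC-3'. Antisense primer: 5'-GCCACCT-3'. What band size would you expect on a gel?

148 bp

Forward primer AATAAAAAGCGC is found on the top strand at positions 43–54.
Reverse complement of the reverse primer: AGGTGGC. This occurs on the top strand at positions 184–190.
Amplicon spans positions 43–190: 148 bp.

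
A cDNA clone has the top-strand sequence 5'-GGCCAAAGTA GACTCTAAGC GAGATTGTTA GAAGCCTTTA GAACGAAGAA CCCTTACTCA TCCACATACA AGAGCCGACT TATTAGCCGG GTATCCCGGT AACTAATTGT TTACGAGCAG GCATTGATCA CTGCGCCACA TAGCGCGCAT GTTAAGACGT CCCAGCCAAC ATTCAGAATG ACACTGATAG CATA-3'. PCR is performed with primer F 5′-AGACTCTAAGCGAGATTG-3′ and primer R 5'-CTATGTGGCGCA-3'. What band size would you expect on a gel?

Scanning the template, AGACTCTAAGCGAGATTG occurs at positions 10–27; this primer anneals to the bottom strand there with its 3' end pointing downstream.
Reverse complement of the reverse primer: TGCGCCACATAG. This occurs on the top strand at positions 132–143.
The product runs from position 10 to position 143, so its length is 143 − 10 + 1 = 134 bp.

134 bp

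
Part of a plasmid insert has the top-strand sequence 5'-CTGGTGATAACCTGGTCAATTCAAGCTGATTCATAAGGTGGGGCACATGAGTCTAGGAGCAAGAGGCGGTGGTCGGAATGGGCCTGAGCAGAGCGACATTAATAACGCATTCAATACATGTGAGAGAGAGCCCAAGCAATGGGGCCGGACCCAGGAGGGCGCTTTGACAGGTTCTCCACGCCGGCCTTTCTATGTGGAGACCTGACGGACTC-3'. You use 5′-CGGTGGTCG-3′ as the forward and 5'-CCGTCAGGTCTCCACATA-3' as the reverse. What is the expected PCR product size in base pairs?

142 bp

Forward primer CGGTGGTCG is found on the top strand at positions 67–75.
Reverse complement of the reverse primer: TATGTGGAGACCTGACGG. This occurs on the top strand at positions 191–208.
Product length = (reverse-primer end) − (forward-primer start) + 1 = 208 − 67 + 1 = 142 bp.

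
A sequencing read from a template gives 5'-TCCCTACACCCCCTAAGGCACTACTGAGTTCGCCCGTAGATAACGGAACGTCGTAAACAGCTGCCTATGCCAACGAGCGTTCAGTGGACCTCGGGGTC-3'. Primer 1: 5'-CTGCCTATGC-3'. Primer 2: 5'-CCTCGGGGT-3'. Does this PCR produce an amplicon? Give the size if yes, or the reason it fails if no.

Primer 1 (CTGCCTATGC) matches the top strand at positions 61–70 (3' end points downstream).
Primer 2 (CCTCGGGGT) also matches the top strand directly, at positions 89–97 — its reverse complement ACCCCGAGG is not present.
Both primers anneal to the bottom strand with 3' ends pointing the same way, so neither can prime synthesis back toward the other.

No product — both primers anneal to the same strand and extend in the same direction.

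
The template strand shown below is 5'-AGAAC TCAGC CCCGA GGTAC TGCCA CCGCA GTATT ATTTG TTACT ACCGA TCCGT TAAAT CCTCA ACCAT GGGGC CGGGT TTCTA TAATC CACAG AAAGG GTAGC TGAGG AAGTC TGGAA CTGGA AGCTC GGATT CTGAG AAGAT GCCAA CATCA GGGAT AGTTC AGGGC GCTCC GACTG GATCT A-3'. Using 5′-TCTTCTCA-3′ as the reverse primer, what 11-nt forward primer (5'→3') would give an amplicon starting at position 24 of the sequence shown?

The reverse primer's reverse complement TGAGAAGA matches the template at positions 137–144; the product starts at position 24.
The forward primer is identical to the top strand over positions 24–34: CACCGCAGTAT.

5'-CACCGCAGTAT-3'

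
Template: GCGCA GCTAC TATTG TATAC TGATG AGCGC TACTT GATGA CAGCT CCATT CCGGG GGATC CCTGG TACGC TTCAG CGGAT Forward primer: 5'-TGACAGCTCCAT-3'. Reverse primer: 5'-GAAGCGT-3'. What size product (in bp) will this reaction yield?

The forward primer matches the template at positions 38–49.
Taking the reverse complement of GAAGCGT gives ACGCTTC, found at positions 67–73 on the template; the primer anneals here to the top strand with its 3' end pointing upstream.
The product runs from position 38 to position 73, so its length is 73 − 38 + 1 = 36 bp.

36 bp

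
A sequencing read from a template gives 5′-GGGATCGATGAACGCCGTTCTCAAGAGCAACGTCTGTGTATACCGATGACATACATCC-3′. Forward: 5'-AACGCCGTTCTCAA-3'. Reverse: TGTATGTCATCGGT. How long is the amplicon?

45 bp

The forward primer matches the template at positions 11–24.
Taking the reverse complement of TGTATGTCATCGGT gives ACCGATGACATACA, found at positions 42–55 on the template; the primer anneals here to the top strand with its 3' end pointing upstream.
Amplicon spans positions 11–55: 45 bp.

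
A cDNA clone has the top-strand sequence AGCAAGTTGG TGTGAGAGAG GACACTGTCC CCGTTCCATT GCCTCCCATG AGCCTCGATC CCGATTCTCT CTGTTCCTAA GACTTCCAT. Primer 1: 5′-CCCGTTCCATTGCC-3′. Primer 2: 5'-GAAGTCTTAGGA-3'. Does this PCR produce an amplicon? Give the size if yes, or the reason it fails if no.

Yes — a 57 bp product.

Primer 1 (CCCGTTCCATTGCC) matches the top strand at positions 30–43; it acts as a forward primer.
Primer 2's reverse complement is TCCTAAGACTTC, matching the top strand at positions 75–86; it acts as a reverse primer.
The 3' ends face each other across positions 30–86, giving a 57 bp product.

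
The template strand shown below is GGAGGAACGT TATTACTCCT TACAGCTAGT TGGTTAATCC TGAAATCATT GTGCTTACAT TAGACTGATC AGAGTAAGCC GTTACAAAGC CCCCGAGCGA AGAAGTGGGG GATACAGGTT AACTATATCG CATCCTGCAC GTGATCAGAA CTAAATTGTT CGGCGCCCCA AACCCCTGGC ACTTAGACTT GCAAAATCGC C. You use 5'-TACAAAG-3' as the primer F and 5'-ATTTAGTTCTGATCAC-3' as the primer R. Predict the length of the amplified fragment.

74 bp

Forward primer TACAAAG is found on the top strand at positions 83–89.
The reverse primer's reverse complement is GTGATCAGAACTAAAT, which matches the template at positions 141–156.
Product length = (reverse-primer end) − (forward-primer start) + 1 = 156 − 83 + 1 = 74 bp.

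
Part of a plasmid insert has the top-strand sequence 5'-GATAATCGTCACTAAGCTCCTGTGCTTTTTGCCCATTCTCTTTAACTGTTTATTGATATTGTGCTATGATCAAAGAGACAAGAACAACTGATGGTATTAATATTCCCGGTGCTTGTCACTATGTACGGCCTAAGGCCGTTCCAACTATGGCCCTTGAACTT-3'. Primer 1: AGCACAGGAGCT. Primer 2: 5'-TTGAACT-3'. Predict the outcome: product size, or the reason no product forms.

No product — the primers' 3' ends point away from each other.

Primer 1 (AGCACAGGAGCT) has reverse complement AGCTCCTGTGCT, which matches the top strand at positions 15–26; primer 1 anneals to the top strand there with its 3' end pointing upstream toward position 15.
Primer 2 (TTGAACT) matches the top strand directly at positions 154–160; it anneals to the bottom strand with its 3' end pointing downstream toward position 160.
The 3' ends diverge (primer 1 extends toward position 1, primer 2 toward position 161), so the primers never converge on a shared product.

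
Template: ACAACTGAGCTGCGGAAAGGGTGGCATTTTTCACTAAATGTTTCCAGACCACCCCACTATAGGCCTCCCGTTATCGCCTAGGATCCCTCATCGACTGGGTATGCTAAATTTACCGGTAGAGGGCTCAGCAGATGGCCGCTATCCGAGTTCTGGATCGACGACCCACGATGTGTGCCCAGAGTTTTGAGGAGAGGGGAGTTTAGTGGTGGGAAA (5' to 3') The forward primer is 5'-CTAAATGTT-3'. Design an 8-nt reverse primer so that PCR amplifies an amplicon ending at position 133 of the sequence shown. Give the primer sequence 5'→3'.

The forward primer binds at positions 34–42; the product's 3' end on the top strand is position 133.
The reverse primer anneals to the top strand over positions 126–133, i.e. to CAGCAGAT.
Its sequence written 5'→3' is the reverse complement: ATCTGCTG.

5'-ATCTGCTG-3'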